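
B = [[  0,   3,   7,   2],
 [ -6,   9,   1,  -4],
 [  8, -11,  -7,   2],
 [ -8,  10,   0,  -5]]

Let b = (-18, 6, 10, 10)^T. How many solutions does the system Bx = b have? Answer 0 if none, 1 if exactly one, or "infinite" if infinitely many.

infinite

Row reduce the augmented matrix [B | b].
Swap R1 ↔ R2
R3 ← R3 + (4/3)·R1: [0, 1, -17/3, -10/3, 18]
R4 ← R4 − (4/3)·R1: [0, -2, -4/3, 1/3, 2]
R3 ← R3 − (1/3)·R2: [0, 0, -8, -4, 24]
R4 ← R4 + (2/3)·R2: [0, 0, 10/3, 5/3, -10]
R4 ← R4 + (5/12)·R3: [0, 0, 0, 0, 0]
The echelon form has 3 nonzero rows, and every pivot lies in the first 4 columns, so rank(B) = rank([B|b]) = 3.
The system is consistent.
rank = 3 < 4 unknowns, so there are infinitely many solutions.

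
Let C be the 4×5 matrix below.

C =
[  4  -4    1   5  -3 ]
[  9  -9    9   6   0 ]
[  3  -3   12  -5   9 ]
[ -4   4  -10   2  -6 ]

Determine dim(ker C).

3

Row reduce to echelon form.
R2 ← R2 − (9/4)·R1: [0, 0, 27/4, -21/4, 27/4]
R3 ← R3 − (3/4)·R1: [0, 0, 45/4, -35/4, 45/4]
R4 ← R4 + R1: [0, 0, -9, 7, -9]
R3 ← R3 − (5/3)·R2: [0, 0, 0, 0, 0]
R4 ← R4 + (4/3)·R2: [0, 0, 0, 0, 0]
2 nonzero rows, so rank(C) = 2.
C has 5 columns; by rank–nullity, nullity = 5 − 2 = 3.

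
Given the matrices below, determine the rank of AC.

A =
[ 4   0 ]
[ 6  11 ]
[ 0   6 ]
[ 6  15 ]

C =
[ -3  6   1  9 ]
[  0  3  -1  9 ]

First compute AC:
[[-12,  24,   4,  36],
 [-18,  69,  -5, 153],
 [  0,  18,  -6,  54],
 [-18,  81,  -9, 189]]
Now row reduce the product.
R2 ← R2 − (3/2)·R1: [0, 33, -11, 99]
R4 ← R4 − (3/2)·R1: [0, 45, -15, 135]
R3 ← R3 − (6/11)·R2: [0, 0, 0, 0]
R4 ← R4 − (15/11)·R2: [0, 0, 0, 0]
2 nonzero rows, so rank(AC) = 2.

2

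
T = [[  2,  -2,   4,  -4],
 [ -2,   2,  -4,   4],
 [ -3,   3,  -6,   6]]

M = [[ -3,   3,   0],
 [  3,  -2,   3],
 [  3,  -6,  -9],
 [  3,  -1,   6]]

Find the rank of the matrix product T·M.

First compute TM:
[[-12, -10, -66],
 [ 12,  10,  66],
 [ 18,  15,  99]]
Now row reduce the product.
R2 ← R2 + R1: [0, 0, 0]
R3 ← R3 + (3/2)·R1: [0, 0, 0]
1 nonzero row, so rank(TM) = 1.

1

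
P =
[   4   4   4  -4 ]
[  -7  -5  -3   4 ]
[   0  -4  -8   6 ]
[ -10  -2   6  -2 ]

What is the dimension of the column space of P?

2

Row reduce to echelon form.
R2 ← R2 + (7/4)·R1: [0, 2, 4, -3]
R4 ← R4 + (5/2)·R1: [0, 8, 16, -12]
R3 ← R3 + (2)·R2: [0, 0, 0, 0]
R4 ← R4 − (4)·R2: [0, 0, 0, 0]
Echelon form has 2 nonzero rows, so rank(P) = 2.
The column space has dimension equal to the rank: 2.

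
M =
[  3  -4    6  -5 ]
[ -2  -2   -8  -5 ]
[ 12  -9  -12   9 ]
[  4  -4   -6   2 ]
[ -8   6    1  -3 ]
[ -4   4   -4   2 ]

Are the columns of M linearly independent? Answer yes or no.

yes

Row reduce M to echelon form.
R2 ← R2 + (2/3)·R1: [0, -14/3, -4, -25/3]
R3 ← R3 − (4)·R1: [0, 7, -36, 29]
R4 ← R4 − (4/3)·R1: [0, 4/3, -14, 26/3]
R5 ← R5 + (8/3)·R1: [0, -14/3, 17, -49/3]
R6 ← R6 + (4/3)·R1: [0, -4/3, 4, -14/3]
R3 ← R3 + (3/2)·R2: [0, 0, -42, 33/2]
R4 ← R4 + (2/7)·R2: [0, 0, -106/7, 44/7]
R5 ← R5 − R2: [0, 0, 21, -8]
R6 ← R6 − (2/7)·R2: [0, 0, 36/7, -16/7]
R4 ← R4 − (53/147)·R3: [0, 0, 0, 33/98]
R5 ← R5 + (1/2)·R3: [0, 0, 0, 1/4]
R6 ← R6 + (6/49)·R3: [0, 0, 0, -13/49]
R5 ← R5 − (49/66)·R4: [0, 0, 0, 0]
R6 ← R6 + (26/33)·R4: [0, 0, 0, 0]
4 pivots among 4 columns.
Every column is a pivot column, so the columns are linearly independent.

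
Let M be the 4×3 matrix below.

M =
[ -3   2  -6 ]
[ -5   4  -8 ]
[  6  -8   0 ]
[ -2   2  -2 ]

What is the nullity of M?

1

Row reduce to echelon form.
R2 ← R2 − (5/3)·R1: [0, 2/3, 2]
R3 ← R3 + (2)·R1: [0, -4, -12]
R4 ← R4 − (2/3)·R1: [0, 2/3, 2]
R3 ← R3 + (6)·R2: [0, 0, 0]
R4 ← R4 − R2: [0, 0, 0]
2 nonzero rows, so rank(M) = 2.
M has 3 columns; by rank–nullity, nullity = 3 − 2 = 1.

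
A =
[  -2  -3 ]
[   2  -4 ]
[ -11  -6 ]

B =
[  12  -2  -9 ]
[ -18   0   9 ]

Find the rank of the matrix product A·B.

First compute AB:
[[ 30,   4,  -9],
 [ 96,  -4, -54],
 [-24,  22,  45]]
Now row reduce the product.
R2 ← R2 − (16/5)·R1: [0, -84/5, -126/5]
R3 ← R3 + (4/5)·R1: [0, 126/5, 189/5]
R3 ← R3 + (3/2)·R2: [0, 0, 0]
2 nonzero rows, so rank(AB) = 2.

2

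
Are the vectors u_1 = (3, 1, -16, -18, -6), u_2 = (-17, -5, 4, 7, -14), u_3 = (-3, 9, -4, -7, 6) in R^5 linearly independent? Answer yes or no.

yes

Form the matrix with these vectors as rows and row reduce.
R2 ← R2 + (17/3)·R1: [0, 2/3, -260/3, -95, -48]
R3 ← R3 + R1: [0, 10, -20, -25, 0]
R3 ← R3 − (15)·R2: [0, 0, 1280, 1400, 720]
3 nonzero rows, so the 3 vectors span a space of dimension 3.
Since 3 = 3, the vectors are linearly independent.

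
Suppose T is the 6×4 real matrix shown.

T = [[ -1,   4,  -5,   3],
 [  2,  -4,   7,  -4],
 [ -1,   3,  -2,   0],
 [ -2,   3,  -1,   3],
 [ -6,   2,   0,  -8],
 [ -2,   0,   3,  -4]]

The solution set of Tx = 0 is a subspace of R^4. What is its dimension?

Row reduce to echelon form.
R2 ← R2 + (2)·R1: [0, 4, -3, 2]
R3 ← R3 − R1: [0, -1, 3, -3]
R4 ← R4 − (2)·R1: [0, -5, 9, -3]
R5 ← R5 − (6)·R1: [0, -22, 30, -26]
R6 ← R6 − (2)·R1: [0, -8, 13, -10]
R3 ← R3 + (1/4)·R2: [0, 0, 9/4, -5/2]
R4 ← R4 + (5/4)·R2: [0, 0, 21/4, -1/2]
R5 ← R5 + (11/2)·R2: [0, 0, 27/2, -15]
R6 ← R6 + (2)·R2: [0, 0, 7, -6]
R4 ← R4 − (7/3)·R3: [0, 0, 0, 16/3]
R5 ← R5 − (6)·R3: [0, 0, 0, 0]
R6 ← R6 − (28/9)·R3: [0, 0, 0, 16/9]
R6 ← R6 − (1/3)·R4: [0, 0, 0, 0]
4 nonzero rows, so rank(T) = 4.
T has 4 columns; by rank–nullity, nullity = 4 − 4 = 0.

0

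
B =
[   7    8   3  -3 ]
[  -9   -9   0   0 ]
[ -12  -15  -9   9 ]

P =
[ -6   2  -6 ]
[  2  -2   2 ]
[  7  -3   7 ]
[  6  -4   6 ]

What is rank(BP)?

First compute BP:
[[-23,   1, -23],
 [ 36,   0,  36],
 [ 33,  -3,  33]]
Now row reduce the product.
R2 ← R2 + (36/23)·R1: [0, 36/23, 0]
R3 ← R3 + (33/23)·R1: [0, -36/23, 0]
R3 ← R3 + R2: [0, 0, 0]
2 nonzero rows, so rank(BP) = 2.

2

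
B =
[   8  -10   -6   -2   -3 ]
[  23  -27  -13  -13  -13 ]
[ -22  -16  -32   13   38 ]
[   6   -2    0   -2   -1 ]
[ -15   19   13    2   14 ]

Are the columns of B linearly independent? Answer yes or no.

Row reduce B to echelon form.
R2 ← R2 − (23/8)·R1: [0, 7/4, 17/4, -29/4, -35/8]
R3 ← R3 + (11/4)·R1: [0, -87/2, -97/2, 15/2, 119/4]
R4 ← R4 − (3/4)·R1: [0, 11/2, 9/2, -1/2, 5/4]
R5 ← R5 + (15/8)·R1: [0, 1/4, 7/4, -7/4, 67/8]
R3 ← R3 + (174/7)·R2: [0, 0, 400/7, -1209/7, -79]
R4 ← R4 − (22/7)·R2: [0, 0, -62/7, 156/7, 15]
R5 ← R5 − (1/7)·R2: [0, 0, 8/7, -5/7, 9]
R4 ← R4 + (31/200)·R3: [0, 0, 0, -897/200, 551/200]
R5 ← R5 − (1/50)·R3: [0, 0, 0, 137/50, 529/50]
R5 ← R5 + (548/897)·R4: [0, 0, 0, 0, 11000/897]
5 pivots among 5 columns.
Every column is a pivot column, so the columns are linearly independent.

yes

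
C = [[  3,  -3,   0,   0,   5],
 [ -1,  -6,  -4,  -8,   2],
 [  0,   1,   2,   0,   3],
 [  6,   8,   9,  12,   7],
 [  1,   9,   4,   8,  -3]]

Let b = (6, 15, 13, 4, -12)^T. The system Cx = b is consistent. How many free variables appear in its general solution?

Row reduce the augmented matrix [C | b].
R2 ← R2 + (1/3)·R1: [0, -7, -4, -8, 11/3, 17]
R4 ← R4 − (2)·R1: [0, 14, 9, 12, -3, -8]
R5 ← R5 − (1/3)·R1: [0, 10, 4, 8, -14/3, -14]
R3 ← R3 + (1/7)·R2: [0, 0, 10/7, -8/7, 74/21, 108/7]
R4 ← R4 + (2)·R2: [0, 0, 1, -4, 13/3, 26]
R5 ← R5 + (10/7)·R2: [0, 0, -12/7, -24/7, 4/7, 72/7]
R4 ← R4 − (7/10)·R3: [0, 0, 0, -16/5, 28/15, 76/5]
R5 ← R5 + (6/5)·R3: [0, 0, 0, -24/5, 24/5, 144/5]
R5 ← R5 − (3/2)·R4: [0, 0, 0, 0, 2, 6]
The echelon form has 5 nonzero rows, and every pivot lies in the first 5 columns, so rank(C) = rank([C|b]) = 5.
The system is consistent.
Free variables = (unknowns) − (rank) = 5 − 5 = 0.

0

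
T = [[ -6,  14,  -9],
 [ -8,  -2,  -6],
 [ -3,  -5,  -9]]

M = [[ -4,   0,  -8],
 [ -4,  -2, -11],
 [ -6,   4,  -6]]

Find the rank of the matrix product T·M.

2

First compute TM:
[[ 22, -64, -52],
 [ 76, -20, 122],
 [ 86, -26, 133]]
Now row reduce the product.
R2 ← R2 − (38/11)·R1: [0, 2212/11, 3318/11]
R3 ← R3 − (43/11)·R1: [0, 2466/11, 3699/11]
R3 ← R3 − (1233/1106)·R2: [0, 0, 0]
2 nonzero rows, so rank(TM) = 2.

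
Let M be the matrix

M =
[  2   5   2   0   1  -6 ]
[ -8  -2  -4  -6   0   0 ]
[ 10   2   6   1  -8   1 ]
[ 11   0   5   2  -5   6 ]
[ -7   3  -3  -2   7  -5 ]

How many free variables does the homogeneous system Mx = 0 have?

Row reduce to echelon form.
R2 ← R2 + (4)·R1: [0, 18, 4, -6, 4, -24]
R3 ← R3 − (5)·R1: [0, -23, -4, 1, -13, 31]
R4 ← R4 − (11/2)·R1: [0, -55/2, -6, 2, -21/2, 39]
R5 ← R5 + (7/2)·R1: [0, 41/2, 4, -2, 21/2, -26]
R3 ← R3 + (23/18)·R2: [0, 0, 10/9, -20/3, -71/9, 1/3]
R4 ← R4 + (55/36)·R2: [0, 0, 1/9, -43/6, -79/18, 7/3]
R5 ← R5 − (41/36)·R2: [0, 0, -5/9, 29/6, 107/18, 4/3]
R4 ← R4 − (1/10)·R3: [0, 0, 0, -13/2, -18/5, 23/10]
R5 ← R5 + (1/2)·R3: [0, 0, 0, 3/2, 2, 3/2]
R5 ← R5 + (3/13)·R4: [0, 0, 0, 0, 76/65, 132/65]
5 nonzero rows, so rank(M) = 5.
M has 6 columns; by rank–nullity, nullity = 6 − 5 = 1.

1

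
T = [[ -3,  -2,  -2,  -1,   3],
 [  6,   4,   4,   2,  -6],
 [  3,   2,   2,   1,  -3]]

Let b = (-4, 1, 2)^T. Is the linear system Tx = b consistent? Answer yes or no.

Row reduce the augmented matrix [T | b].
R2 ← R2 + (2)·R1: [0, 0, 0, 0, 0, -7]
R3 ← R3 + R1: [0, 0, 0, 0, 0, -2]
R3 ← R3 − (2/7)·R2: [0, 0, 0, 0, 0, 0]
The echelon form has 2 nonzero rows; the last pivot sits in the augmented column, so rank(T) = 1 but rank([T|b]) = 2.
Since the ranks differ, the system is inconsistent.

no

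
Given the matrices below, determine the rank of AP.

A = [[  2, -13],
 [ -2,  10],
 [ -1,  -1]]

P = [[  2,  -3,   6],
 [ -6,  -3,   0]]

2

First compute AP:
[[ 82,  33,  12],
 [-64, -24, -12],
 [  4,   6,  -6]]
Now row reduce the product.
R2 ← R2 + (32/41)·R1: [0, 72/41, -108/41]
R3 ← R3 − (2/41)·R1: [0, 180/41, -270/41]
R3 ← R3 − (5/2)·R2: [0, 0, 0]
2 nonzero rows, so rank(AP) = 2.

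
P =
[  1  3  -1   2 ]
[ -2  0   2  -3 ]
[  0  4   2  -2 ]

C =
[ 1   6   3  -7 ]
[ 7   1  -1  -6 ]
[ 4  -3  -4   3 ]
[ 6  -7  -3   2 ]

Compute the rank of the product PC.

3

First compute PC:
[[ 30,  -2,  -2, -24],
 [-12,   3,  -5,  14],
 [ 24,  12,  -6, -22]]
Now row reduce the product.
R2 ← R2 + (2/5)·R1: [0, 11/5, -29/5, 22/5]
R3 ← R3 − (4/5)·R1: [0, 68/5, -22/5, -14/5]
R3 ← R3 − (68/11)·R2: [0, 0, 346/11, -30]
3 nonzero rows, so rank(PC) = 3.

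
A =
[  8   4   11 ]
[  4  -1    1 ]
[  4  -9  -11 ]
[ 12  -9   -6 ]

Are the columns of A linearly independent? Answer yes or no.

no

Row reduce A to echelon form.
R2 ← R2 − (1/2)·R1: [0, -3, -9/2]
R3 ← R3 − (1/2)·R1: [0, -11, -33/2]
R4 ← R4 − (3/2)·R1: [0, -15, -45/2]
R3 ← R3 − (11/3)·R2: [0, 0, 0]
R4 ← R4 − (5)·R2: [0, 0, 0]
2 pivots among 3 columns.
Only 2 < 3 pivot columns, so the columns are linearly dependent.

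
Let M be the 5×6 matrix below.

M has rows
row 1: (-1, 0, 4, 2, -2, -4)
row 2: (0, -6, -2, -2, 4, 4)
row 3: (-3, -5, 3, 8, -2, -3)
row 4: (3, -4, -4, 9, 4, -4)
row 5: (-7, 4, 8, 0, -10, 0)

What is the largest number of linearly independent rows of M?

4

Row reduce to echelon form.
R3 ← R3 − (3)·R1: [0, -5, -9, 2, 4, 9]
R4 ← R4 + (3)·R1: [0, -4, 8, 15, -2, -16]
R5 ← R5 − (7)·R1: [0, 4, -20, -14, 4, 28]
R3 ← R3 − (5/6)·R2: [0, 0, -22/3, 11/3, 2/3, 17/3]
R4 ← R4 − (2/3)·R2: [0, 0, 28/3, 49/3, -14/3, -56/3]
R5 ← R5 + (2/3)·R2: [0, 0, -64/3, -46/3, 20/3, 92/3]
R4 ← R4 + (14/11)·R3: [0, 0, 0, 21, -42/11, -126/11]
R5 ← R5 − (32/11)·R3: [0, 0, 0, -26, 52/11, 156/11]
R5 ← R5 + (26/21)·R4: [0, 0, 0, 0, 0, 0]
Echelon form has 4 nonzero rows, so rank(M) = 4.
The rank gives the maximum number of linearly independent rows: 4.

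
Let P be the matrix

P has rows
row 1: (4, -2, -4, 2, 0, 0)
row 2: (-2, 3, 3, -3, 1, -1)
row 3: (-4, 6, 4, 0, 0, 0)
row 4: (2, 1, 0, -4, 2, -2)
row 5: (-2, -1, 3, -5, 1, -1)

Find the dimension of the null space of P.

3

Row reduce to echelon form.
R2 ← R2 + (1/2)·R1: [0, 2, 1, -2, 1, -1]
R3 ← R3 + R1: [0, 4, 0, 2, 0, 0]
R4 ← R4 − (1/2)·R1: [0, 2, 2, -5, 2, -2]
R5 ← R5 + (1/2)·R1: [0, -2, 1, -4, 1, -1]
R3 ← R3 − (2)·R2: [0, 0, -2, 6, -2, 2]
R4 ← R4 − R2: [0, 0, 1, -3, 1, -1]
R5 ← R5 + R2: [0, 0, 2, -6, 2, -2]
R4 ← R4 + (1/2)·R3: [0, 0, 0, 0, 0, 0]
R5 ← R5 + R3: [0, 0, 0, 0, 0, 0]
3 nonzero rows, so rank(P) = 3.
P has 6 columns; by rank–nullity, nullity = 6 − 3 = 3.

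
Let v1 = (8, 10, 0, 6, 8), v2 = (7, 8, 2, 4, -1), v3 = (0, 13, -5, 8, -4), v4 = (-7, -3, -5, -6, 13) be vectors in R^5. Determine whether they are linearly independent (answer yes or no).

yes

Form the matrix with these vectors as rows and row reduce.
R2 ← R2 − (7/8)·R1: [0, -3/4, 2, -5/4, -8]
R4 ← R4 + (7/8)·R1: [0, 23/4, -5, -3/4, 20]
R3 ← R3 + (52/3)·R2: [0, 0, 89/3, -41/3, -428/3]
R4 ← R4 + (23/3)·R2: [0, 0, 31/3, -31/3, -124/3]
R4 ← R4 − (31/89)·R3: [0, 0, 0, -496/89, 744/89]
4 nonzero rows, so the 4 vectors span a space of dimension 4.
Since 4 = 4, the vectors are linearly independent.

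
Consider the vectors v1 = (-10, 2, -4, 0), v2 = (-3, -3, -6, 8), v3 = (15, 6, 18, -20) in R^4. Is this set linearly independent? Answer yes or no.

no

Form the matrix with these vectors as rows and row reduce.
R2 ← R2 − (3/10)·R1: [0, -18/5, -24/5, 8]
R3 ← R3 + (3/2)·R1: [0, 9, 12, -20]
R3 ← R3 + (5/2)·R2: [0, 0, 0, 0]
2 nonzero rows, so the 3 vectors span a space of dimension 2.
Since 2 < 3, the vectors are linearly dependent.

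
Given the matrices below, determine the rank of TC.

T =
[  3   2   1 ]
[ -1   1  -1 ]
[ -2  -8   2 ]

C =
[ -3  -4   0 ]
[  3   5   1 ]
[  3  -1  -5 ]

2

First compute TC:
[[  0,  -3,  -3],
 [  3,  10,   6],
 [-12, -34, -18]]
Now row reduce the product.
Swap R1 ↔ R2
R3 ← R3 + (4)·R1: [0, 6, 6]
R3 ← R3 + (2)·R2: [0, 0, 0]
2 nonzero rows, so rank(TC) = 2.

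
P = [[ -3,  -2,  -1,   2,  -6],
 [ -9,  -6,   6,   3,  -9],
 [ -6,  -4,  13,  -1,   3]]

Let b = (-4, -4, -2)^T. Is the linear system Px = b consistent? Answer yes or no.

Row reduce the augmented matrix [P | b].
R2 ← R2 − (3)·R1: [0, 0, 9, -3, 9, 8]
R3 ← R3 − (2)·R1: [0, 0, 15, -5, 15, 6]
R3 ← R3 − (5/3)·R2: [0, 0, 0, 0, 0, -22/3]
The echelon form has 3 nonzero rows; the last pivot sits in the augmented column, so rank(P) = 2 but rank([P|b]) = 3.
Since the ranks differ, the system is inconsistent.

no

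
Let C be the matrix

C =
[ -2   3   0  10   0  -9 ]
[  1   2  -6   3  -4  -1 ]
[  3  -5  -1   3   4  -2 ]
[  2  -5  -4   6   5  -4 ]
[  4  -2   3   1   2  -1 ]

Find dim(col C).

Row reduce to echelon form.
R2 ← R2 + (1/2)·R1: [0, 7/2, -6, 8, -4, -11/2]
R3 ← R3 + (3/2)·R1: [0, -1/2, -1, 18, 4, -31/2]
R4 ← R4 + R1: [0, -2, -4, 16, 5, -13]
R5 ← R5 + (2)·R1: [0, 4, 3, 21, 2, -19]
R3 ← R3 + (1/7)·R2: [0, 0, -13/7, 134/7, 24/7, -114/7]
R4 ← R4 + (4/7)·R2: [0, 0, -52/7, 144/7, 19/7, -113/7]
R5 ← R5 − (8/7)·R2: [0, 0, 69/7, 83/7, 46/7, -89/7]
R4 ← R4 − (4)·R3: [0, 0, 0, -56, -11, 49]
R5 ← R5 + (69/13)·R3: [0, 0, 0, 1475/13, 322/13, -1289/13]
R5 ← R5 + (1475/728)·R4: [0, 0, 0, 0, 139/56, 1/8]
Echelon form has 5 nonzero rows, so rank(C) = 5.
The column space has dimension equal to the rank: 5.

5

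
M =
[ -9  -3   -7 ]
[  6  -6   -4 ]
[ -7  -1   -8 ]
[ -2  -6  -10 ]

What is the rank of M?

Row reduce to echelon form.
R2 ← R2 + (2/3)·R1: [0, -8, -26/3]
R3 ← R3 − (7/9)·R1: [0, 4/3, -23/9]
R4 ← R4 − (2/9)·R1: [0, -16/3, -76/9]
R3 ← R3 + (1/6)·R2: [0, 0, -4]
R4 ← R4 − (2/3)·R2: [0, 0, -8/3]
R4 ← R4 − (2/3)·R3: [0, 0, 0]
Echelon form has 3 nonzero rows, so rank(M) = 3.

3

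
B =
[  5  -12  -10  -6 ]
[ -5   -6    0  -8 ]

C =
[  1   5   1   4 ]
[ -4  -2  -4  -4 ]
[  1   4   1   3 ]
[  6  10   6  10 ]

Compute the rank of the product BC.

2

First compute BC:
[[  7, -51,   7, -22],
 [-29, -93, -29, -76]]
Now row reduce the product.
R2 ← R2 + (29/7)·R1: [0, -2130/7, 0, -1170/7]
2 nonzero rows, so rank(BC) = 2.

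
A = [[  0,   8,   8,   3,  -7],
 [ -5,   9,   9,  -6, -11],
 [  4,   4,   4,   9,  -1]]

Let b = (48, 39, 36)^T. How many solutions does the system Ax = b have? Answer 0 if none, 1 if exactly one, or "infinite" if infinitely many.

infinite

Row reduce the augmented matrix [A | b].
Swap R1 ↔ R2
R3 ← R3 + (4/5)·R1: [0, 56/5, 56/5, 21/5, -49/5, 336/5]
R3 ← R3 − (7/5)·R2: [0, 0, 0, 0, 0, 0]
The echelon form has 2 nonzero rows, and every pivot lies in the first 5 columns, so rank(A) = rank([A|b]) = 2.
The system is consistent.
rank = 2 < 5 unknowns, so there are infinitely many solutions.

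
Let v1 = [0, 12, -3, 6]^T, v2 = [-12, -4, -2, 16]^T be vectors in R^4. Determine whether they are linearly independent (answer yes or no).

yes

Form the matrix with these vectors as rows and row reduce.
Swap R1 ↔ R2
2 nonzero rows, so the 2 vectors span a space of dimension 2.
Since 2 = 2, the vectors are linearly independent.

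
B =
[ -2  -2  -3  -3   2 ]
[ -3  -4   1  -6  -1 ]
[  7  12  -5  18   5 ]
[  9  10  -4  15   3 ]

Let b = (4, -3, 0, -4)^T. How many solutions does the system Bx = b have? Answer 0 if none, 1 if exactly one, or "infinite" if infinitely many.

0

Row reduce the augmented matrix [B | b].
R2 ← R2 − (3/2)·R1: [0, -1, 11/2, -3/2, -4, -9]
R3 ← R3 + (7/2)·R1: [0, 5, -31/2, 15/2, 12, 14]
R4 ← R4 + (9/2)·R1: [0, 1, -35/2, 3/2, 12, 14]
R3 ← R3 + (5)·R2: [0, 0, 12, 0, -8, -31]
R4 ← R4 + R2: [0, 0, -12, 0, 8, 5]
R4 ← R4 + R3: [0, 0, 0, 0, 0, -26]
The echelon form has 4 nonzero rows; the last pivot sits in the augmented column, so rank(B) = 3 but rank([B|b]) = 4.
Since the ranks differ, the system is inconsistent.
It has no solutions.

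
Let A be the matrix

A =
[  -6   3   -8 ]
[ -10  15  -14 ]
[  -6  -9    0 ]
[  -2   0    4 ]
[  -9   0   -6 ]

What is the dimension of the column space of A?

3

Row reduce to echelon form.
R2 ← R2 − (5/3)·R1: [0, 10, -2/3]
R3 ← R3 − R1: [0, -12, 8]
R4 ← R4 − (1/3)·R1: [0, -1, 20/3]
R5 ← R5 − (3/2)·R1: [0, -9/2, 6]
R3 ← R3 + (6/5)·R2: [0, 0, 36/5]
R4 ← R4 + (1/10)·R2: [0, 0, 33/5]
R5 ← R5 + (9/20)·R2: [0, 0, 57/10]
R4 ← R4 − (11/12)·R3: [0, 0, 0]
R5 ← R5 − (19/24)·R3: [0, 0, 0]
Echelon form has 3 nonzero rows, so rank(A) = 3.
The column space has dimension equal to the rank: 3.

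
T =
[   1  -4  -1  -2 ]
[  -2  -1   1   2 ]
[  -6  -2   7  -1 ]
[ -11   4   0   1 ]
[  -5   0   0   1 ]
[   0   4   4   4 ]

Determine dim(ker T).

Row reduce to echelon form.
R2 ← R2 + (2)·R1: [0, -9, -1, -2]
R3 ← R3 + (6)·R1: [0, -26, 1, -13]
R4 ← R4 + (11)·R1: [0, -40, -11, -21]
R5 ← R5 + (5)·R1: [0, -20, -5, -9]
R3 ← R3 − (26/9)·R2: [0, 0, 35/9, -65/9]
R4 ← R4 − (40/9)·R2: [0, 0, -59/9, -109/9]
R5 ← R5 − (20/9)·R2: [0, 0, -25/9, -41/9]
R6 ← R6 + (4/9)·R2: [0, 0, 32/9, 28/9]
R4 ← R4 + (59/35)·R3: [0, 0, 0, -170/7]
R5 ← R5 + (5/7)·R3: [0, 0, 0, -68/7]
R6 ← R6 − (32/35)·R3: [0, 0, 0, 68/7]
R5 ← R5 − (2/5)·R4: [0, 0, 0, 0]
R6 ← R6 + (2/5)·R4: [0, 0, 0, 0]
4 nonzero rows, so rank(T) = 4.
T has 4 columns; by rank–nullity, nullity = 4 − 4 = 0.

0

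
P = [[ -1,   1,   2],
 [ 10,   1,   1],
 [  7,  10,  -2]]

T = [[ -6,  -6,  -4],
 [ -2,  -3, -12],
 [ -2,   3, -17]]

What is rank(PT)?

First compute PT:
[[  0,   9, -42],
 [-64, -60, -69],
 [-58, -78, -114]]
Now row reduce the product.
Swap R1 ↔ R2
R3 ← R3 − (29/32)·R1: [0, -189/8, -1647/32]
R3 ← R3 + (21/8)·R2: [0, 0, -5175/32]
3 nonzero rows, so rank(PT) = 3.

3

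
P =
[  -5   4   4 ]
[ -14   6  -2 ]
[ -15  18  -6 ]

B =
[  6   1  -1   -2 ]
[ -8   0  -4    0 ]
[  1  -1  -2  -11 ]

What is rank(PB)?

3

First compute PB:
[[-58,  -9, -19, -34],
 [-134, -12,  -6,  50],
 [-240,  -9, -45,  96]]
Now row reduce the product.
R2 ← R2 − (67/29)·R1: [0, 255/29, 1099/29, 3728/29]
R3 ← R3 − (120/29)·R1: [0, 819/29, 975/29, 6864/29]
R3 ← R3 − (273/85)·R2: [0, 0, -7488/85, -14976/85]
3 nonzero rows, so rank(PB) = 3.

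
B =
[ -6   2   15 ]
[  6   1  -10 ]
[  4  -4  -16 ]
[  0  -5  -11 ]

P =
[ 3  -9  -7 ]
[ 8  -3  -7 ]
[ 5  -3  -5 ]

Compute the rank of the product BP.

2

First compute BP:
[[ 73,   3, -47],
 [-24, -27,   1],
 [-100,  24,  80],
 [-95,  48,  90]]
Now row reduce the product.
R2 ← R2 + (24/73)·R1: [0, -1899/73, -1055/73]
R3 ← R3 + (100/73)·R1: [0, 2052/73, 1140/73]
R4 ← R4 + (95/73)·R1: [0, 3789/73, 2105/73]
R3 ← R3 + (228/211)·R2: [0, 0, 0]
R4 ← R4 + (421/211)·R2: [0, 0, 0]
2 nonzero rows, so rank(BP) = 2.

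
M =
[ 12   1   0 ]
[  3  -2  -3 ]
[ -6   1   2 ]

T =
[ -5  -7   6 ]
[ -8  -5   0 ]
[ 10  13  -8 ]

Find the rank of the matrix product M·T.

First compute MT:
[[-68, -89,  72],
 [-29, -50,  42],
 [ 42,  63, -52]]
Now row reduce the product.
R2 ← R2 − (29/68)·R1: [0, -819/68, 192/17]
R3 ← R3 + (21/34)·R1: [0, 273/34, -128/17]
R3 ← R3 + (2/3)·R2: [0, 0, 0]
2 nonzero rows, so rank(MT) = 2.

2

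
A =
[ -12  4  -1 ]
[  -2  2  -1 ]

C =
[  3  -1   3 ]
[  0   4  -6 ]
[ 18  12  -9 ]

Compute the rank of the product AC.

2

First compute AC:
[[-54,  16, -51],
 [-24,  -2,  -9]]
Now row reduce the product.
R2 ← R2 − (4/9)·R1: [0, -82/9, 41/3]
2 nonzero rows, so rank(AC) = 2.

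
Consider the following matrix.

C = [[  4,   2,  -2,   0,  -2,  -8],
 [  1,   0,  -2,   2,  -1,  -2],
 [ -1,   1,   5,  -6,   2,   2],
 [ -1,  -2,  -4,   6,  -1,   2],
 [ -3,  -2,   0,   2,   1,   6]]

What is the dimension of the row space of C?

Row reduce to echelon form.
R2 ← R2 − (1/4)·R1: [0, -1/2, -3/2, 2, -1/2, 0]
R3 ← R3 + (1/4)·R1: [0, 3/2, 9/2, -6, 3/2, 0]
R4 ← R4 + (1/4)·R1: [0, -3/2, -9/2, 6, -3/2, 0]
R5 ← R5 + (3/4)·R1: [0, -1/2, -3/2, 2, -1/2, 0]
R3 ← R3 + (3)·R2: [0, 0, 0, 0, 0, 0]
R4 ← R4 − (3)·R2: [0, 0, 0, 0, 0, 0]
R5 ← R5 − R2: [0, 0, 0, 0, 0, 0]
Echelon form has 2 nonzero rows, so rank(C) = 2.
The row space has dimension equal to the rank: 2.

2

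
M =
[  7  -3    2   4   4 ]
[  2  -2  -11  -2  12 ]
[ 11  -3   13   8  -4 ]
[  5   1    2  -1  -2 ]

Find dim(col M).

3

Row reduce to echelon form.
R2 ← R2 − (2/7)·R1: [0, -8/7, -81/7, -22/7, 76/7]
R3 ← R3 − (11/7)·R1: [0, 12/7, 69/7, 12/7, -72/7]
R4 ← R4 − (5/7)·R1: [0, 22/7, 4/7, -27/7, -34/7]
R3 ← R3 + (3/2)·R2: [0, 0, -15/2, -3, 6]
R4 ← R4 + (11/4)·R2: [0, 0, -125/4, -25/2, 25]
R4 ← R4 − (25/6)·R3: [0, 0, 0, 0, 0]
Echelon form has 3 nonzero rows, so rank(M) = 3.
The column space has dimension equal to the rank: 3.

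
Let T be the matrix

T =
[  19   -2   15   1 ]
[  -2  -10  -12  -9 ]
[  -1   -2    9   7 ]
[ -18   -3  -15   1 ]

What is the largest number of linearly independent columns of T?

Row reduce to echelon form.
R2 ← R2 + (2/19)·R1: [0, -194/19, -198/19, -169/19]
R3 ← R3 + (1/19)·R1: [0, -40/19, 186/19, 134/19]
R4 ← R4 + (18/19)·R1: [0, -93/19, -15/19, 37/19]
R3 ← R3 − (20/97)·R2: [0, 0, 1158/97, 862/97]
R4 ← R4 − (93/194)·R2: [0, 0, 408/97, 1205/194]
R4 ← R4 − (68/193)·R3: [0, 0, 0, 1189/386]
Echelon form has 4 nonzero rows, so rank(T) = 4.
The rank gives the maximum number of linearly independent columns: 4.

4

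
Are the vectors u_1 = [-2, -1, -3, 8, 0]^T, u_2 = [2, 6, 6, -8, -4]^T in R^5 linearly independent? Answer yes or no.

yes

Form the matrix with these vectors as rows and row reduce.
R2 ← R2 + R1: [0, 5, 3, 0, -4]
2 nonzero rows, so the 2 vectors span a space of dimension 2.
Since 2 = 2, the vectors are linearly independent.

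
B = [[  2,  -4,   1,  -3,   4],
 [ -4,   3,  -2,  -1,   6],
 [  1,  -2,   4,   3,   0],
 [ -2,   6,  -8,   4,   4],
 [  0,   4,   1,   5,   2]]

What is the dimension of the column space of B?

5

Row reduce to echelon form.
R2 ← R2 + (2)·R1: [0, -5, 0, -7, 14]
R3 ← R3 − (1/2)·R1: [0, 0, 7/2, 9/2, -2]
R4 ← R4 + R1: [0, 2, -7, 1, 8]
R4 ← R4 + (2/5)·R2: [0, 0, -7, -9/5, 68/5]
R5 ← R5 + (4/5)·R2: [0, 0, 1, -3/5, 66/5]
R4 ← R4 + (2)·R3: [0, 0, 0, 36/5, 48/5]
R5 ← R5 − (2/7)·R3: [0, 0, 0, -66/35, 482/35]
R5 ← R5 + (11/42)·R4: [0, 0, 0, 0, 114/7]
Echelon form has 5 nonzero rows, so rank(B) = 5.
The column space has dimension equal to the rank: 5.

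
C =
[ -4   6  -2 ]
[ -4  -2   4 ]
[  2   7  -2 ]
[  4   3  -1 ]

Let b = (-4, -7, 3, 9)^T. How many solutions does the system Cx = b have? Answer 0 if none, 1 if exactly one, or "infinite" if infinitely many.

0

Row reduce the augmented matrix [C | b].
R2 ← R2 − R1: [0, -8, 6, -3]
R3 ← R3 + (1/2)·R1: [0, 10, -3, 1]
R4 ← R4 + R1: [0, 9, -3, 5]
R3 ← R3 + (5/4)·R2: [0, 0, 9/2, -11/4]
R4 ← R4 + (9/8)·R2: [0, 0, 15/4, 13/8]
R4 ← R4 − (5/6)·R3: [0, 0, 0, 47/12]
The echelon form has 4 nonzero rows; the last pivot sits in the augmented column, so rank(C) = 3 but rank([C|b]) = 4.
Since the ranks differ, the system is inconsistent.
It has no solutions.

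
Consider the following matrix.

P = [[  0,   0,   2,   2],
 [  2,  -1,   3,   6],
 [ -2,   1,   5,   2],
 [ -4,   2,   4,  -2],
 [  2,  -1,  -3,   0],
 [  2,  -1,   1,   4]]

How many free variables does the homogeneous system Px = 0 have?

Row reduce to echelon form.
Swap R1 ↔ R2
R3 ← R3 + R1: [0, 0, 8, 8]
R4 ← R4 + (2)·R1: [0, 0, 10, 10]
R5 ← R5 − R1: [0, 0, -6, -6]
R6 ← R6 − R1: [0, 0, -2, -2]
R3 ← R3 − (4)·R2: [0, 0, 0, 0]
R4 ← R4 − (5)·R2: [0, 0, 0, 0]
R5 ← R5 + (3)·R2: [0, 0, 0, 0]
R6 ← R6 + R2: [0, 0, 0, 0]
2 nonzero rows, so rank(P) = 2.
P has 4 columns; by rank–nullity, nullity = 4 − 2 = 2.

2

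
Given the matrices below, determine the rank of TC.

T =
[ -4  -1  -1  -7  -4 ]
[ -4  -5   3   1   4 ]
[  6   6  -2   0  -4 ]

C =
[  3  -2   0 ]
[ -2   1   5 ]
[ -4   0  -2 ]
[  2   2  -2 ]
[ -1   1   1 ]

3

First compute TC:
[[-16, -11,   7],
 [-16,   9, -29],
 [ 18, -10,  30]]
Now row reduce the product.
R2 ← R2 − R1: [0, 20, -36]
R3 ← R3 + (9/8)·R1: [0, -179/8, 303/8]
R3 ← R3 + (179/160)·R2: [0, 0, -12/5]
3 nonzero rows, so rank(TC) = 3.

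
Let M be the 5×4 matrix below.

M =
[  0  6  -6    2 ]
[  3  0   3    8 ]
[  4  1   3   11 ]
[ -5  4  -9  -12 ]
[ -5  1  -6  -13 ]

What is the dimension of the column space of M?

2

Row reduce to echelon form.
Swap R1 ↔ R2
R3 ← R3 − (4/3)·R1: [0, 1, -1, 1/3]
R4 ← R4 + (5/3)·R1: [0, 4, -4, 4/3]
R5 ← R5 + (5/3)·R1: [0, 1, -1, 1/3]
R3 ← R3 − (1/6)·R2: [0, 0, 0, 0]
R4 ← R4 − (2/3)·R2: [0, 0, 0, 0]
R5 ← R5 − (1/6)·R2: [0, 0, 0, 0]
Echelon form has 2 nonzero rows, so rank(M) = 2.
The column space has dimension equal to the rank: 2.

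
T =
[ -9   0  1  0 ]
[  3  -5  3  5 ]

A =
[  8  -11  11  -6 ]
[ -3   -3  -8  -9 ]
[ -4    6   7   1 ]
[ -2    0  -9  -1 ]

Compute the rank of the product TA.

2

First compute TA:
[[-76, 105, -92,  55],
 [ 17,   0,  49,  25]]
Now row reduce the product.
R2 ← R2 + (17/76)·R1: [0, 1785/76, 540/19, 2835/76]
2 nonzero rows, so rank(TA) = 2.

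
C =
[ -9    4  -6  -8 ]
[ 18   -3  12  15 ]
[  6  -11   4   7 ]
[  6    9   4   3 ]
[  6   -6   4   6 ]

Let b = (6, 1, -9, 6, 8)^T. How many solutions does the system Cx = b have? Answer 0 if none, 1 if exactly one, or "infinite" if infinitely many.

Row reduce the augmented matrix [C | b].
R2 ← R2 + (2)·R1: [0, 5, 0, -1, 13]
R3 ← R3 + (2/3)·R1: [0, -25/3, 0, 5/3, -5]
R4 ← R4 + (2/3)·R1: [0, 35/3, 0, -7/3, 10]
R5 ← R5 + (2/3)·R1: [0, -10/3, 0, 2/3, 12]
R3 ← R3 + (5/3)·R2: [0, 0, 0, 0, 50/3]
R4 ← R4 − (7/3)·R2: [0, 0, 0, 0, -61/3]
R5 ← R5 + (2/3)·R2: [0, 0, 0, 0, 62/3]
R4 ← R4 + (61/50)·R3: [0, 0, 0, 0, 0]
R5 ← R5 − (31/25)·R3: [0, 0, 0, 0, 0]
The echelon form has 3 nonzero rows; the last pivot sits in the augmented column, so rank(C) = 2 but rank([C|b]) = 3.
Since the ranks differ, the system is inconsistent.
It has no solutions.

0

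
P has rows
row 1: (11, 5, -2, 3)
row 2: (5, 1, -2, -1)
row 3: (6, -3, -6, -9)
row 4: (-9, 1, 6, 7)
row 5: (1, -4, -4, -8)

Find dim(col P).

Row reduce to echelon form.
R2 ← R2 − (5/11)·R1: [0, -14/11, -12/11, -26/11]
R3 ← R3 − (6/11)·R1: [0, -63/11, -54/11, -117/11]
R4 ← R4 + (9/11)·R1: [0, 56/11, 48/11, 104/11]
R5 ← R5 − (1/11)·R1: [0, -49/11, -42/11, -91/11]
R3 ← R3 − (9/2)·R2: [0, 0, 0, 0]
R4 ← R4 + (4)·R2: [0, 0, 0, 0]
R5 ← R5 − (7/2)·R2: [0, 0, 0, 0]
Echelon form has 2 nonzero rows, so rank(P) = 2.
The column space has dimension equal to the rank: 2.

2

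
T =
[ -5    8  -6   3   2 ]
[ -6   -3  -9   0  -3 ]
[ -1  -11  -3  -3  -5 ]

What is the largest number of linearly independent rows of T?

2

Row reduce to echelon form.
R2 ← R2 − (6/5)·R1: [0, -63/5, -9/5, -18/5, -27/5]
R3 ← R3 − (1/5)·R1: [0, -63/5, -9/5, -18/5, -27/5]
R3 ← R3 − R2: [0, 0, 0, 0, 0]
Echelon form has 2 nonzero rows, so rank(T) = 2.
The rank gives the maximum number of linearly independent rows: 2.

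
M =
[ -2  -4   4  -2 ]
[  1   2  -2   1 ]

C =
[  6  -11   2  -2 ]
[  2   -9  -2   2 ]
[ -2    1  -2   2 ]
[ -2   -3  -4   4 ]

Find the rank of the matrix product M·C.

First compute MC:
[[-24,  68,   4,  -4],
 [ 12, -34,  -2,   2]]
Now row reduce the product.
R2 ← R2 + (1/2)·R1: [0, 0, 0, 0]
1 nonzero row, so rank(MC) = 1.

1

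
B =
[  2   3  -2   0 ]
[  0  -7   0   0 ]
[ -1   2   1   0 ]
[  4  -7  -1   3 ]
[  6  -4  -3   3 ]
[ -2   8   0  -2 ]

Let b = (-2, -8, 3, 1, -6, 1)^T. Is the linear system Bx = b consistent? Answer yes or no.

Row reduce the augmented matrix [B | b].
R3 ← R3 + (1/2)·R1: [0, 7/2, 0, 0, 2]
R4 ← R4 − (2)·R1: [0, -13, 3, 3, 5]
R5 ← R5 − (3)·R1: [0, -13, 3, 3, 0]
R6 ← R6 + R1: [0, 11, -2, -2, -1]
R3 ← R3 + (1/2)·R2: [0, 0, 0, 0, -2]
R4 ← R4 − (13/7)·R2: [0, 0, 3, 3, 139/7]
R5 ← R5 − (13/7)·R2: [0, 0, 3, 3, 104/7]
R6 ← R6 + (11/7)·R2: [0, 0, -2, -2, -95/7]
Swap R3 ↔ R4
R5 ← R5 − R3: [0, 0, 0, 0, -5]
R6 ← R6 + (2/3)·R3: [0, 0, 0, 0, -1/3]
R5 ← R5 − (5/2)·R4: [0, 0, 0, 0, 0]
R6 ← R6 − (1/6)·R4: [0, 0, 0, 0, 0]
The echelon form has 4 nonzero rows; the last pivot sits in the augmented column, so rank(B) = 3 but rank([B|b]) = 4.
Since the ranks differ, the system is inconsistent.

no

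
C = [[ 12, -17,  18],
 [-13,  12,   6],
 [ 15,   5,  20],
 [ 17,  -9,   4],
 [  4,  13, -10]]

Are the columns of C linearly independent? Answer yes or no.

Row reduce C to echelon form.
R2 ← R2 + (13/12)·R1: [0, -77/12, 51/2]
R3 ← R3 − (5/4)·R1: [0, 105/4, -5/2]
R4 ← R4 − (17/12)·R1: [0, 181/12, -43/2]
R5 ← R5 − (1/3)·R1: [0, 56/3, -16]
R3 ← R3 + (45/11)·R2: [0, 0, 1120/11]
R4 ← R4 + (181/77)·R2: [0, 0, 2960/77]
R5 ← R5 + (32/11)·R2: [0, 0, 640/11]
R4 ← R4 − (37/98)·R3: [0, 0, 0]
R5 ← R5 − (4/7)·R3: [0, 0, 0]
3 pivots among 3 columns.
Every column is a pivot column, so the columns are linearly independent.

yes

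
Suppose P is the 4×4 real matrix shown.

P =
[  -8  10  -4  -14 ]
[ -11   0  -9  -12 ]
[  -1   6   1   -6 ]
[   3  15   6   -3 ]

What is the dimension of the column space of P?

Row reduce to echelon form.
R2 ← R2 − (11/8)·R1: [0, -55/4, -7/2, 29/4]
R3 ← R3 − (1/8)·R1: [0, 19/4, 3/2, -17/4]
R4 ← R4 + (3/8)·R1: [0, 75/4, 9/2, -33/4]
R3 ← R3 + (19/55)·R2: [0, 0, 16/55, -96/55]
R4 ← R4 + (15/11)·R2: [0, 0, -3/11, 18/11]
R4 ← R4 + (15/16)·R3: [0, 0, 0, 0]
Echelon form has 3 nonzero rows, so rank(P) = 3.
The column space has dimension equal to the rank: 3.

3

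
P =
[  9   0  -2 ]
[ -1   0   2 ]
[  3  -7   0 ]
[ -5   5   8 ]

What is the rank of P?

Row reduce to echelon form.
R2 ← R2 + (1/9)·R1: [0, 0, 16/9]
R3 ← R3 − (1/3)·R1: [0, -7, 2/3]
R4 ← R4 + (5/9)·R1: [0, 5, 62/9]
Swap R2 ↔ R3
R4 ← R4 + (5/7)·R2: [0, 0, 464/63]
R4 ← R4 − (29/7)·R3: [0, 0, 0]
Echelon form has 3 nonzero rows, so rank(P) = 3.

3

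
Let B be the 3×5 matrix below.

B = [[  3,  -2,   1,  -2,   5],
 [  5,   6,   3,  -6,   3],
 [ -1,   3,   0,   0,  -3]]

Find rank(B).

2

Row reduce to echelon form.
R2 ← R2 − (5/3)·R1: [0, 28/3, 4/3, -8/3, -16/3]
R3 ← R3 + (1/3)·R1: [0, 7/3, 1/3, -2/3, -4/3]
R3 ← R3 − (1/4)·R2: [0, 0, 0, 0, 0]
Echelon form has 2 nonzero rows, so rank(B) = 2.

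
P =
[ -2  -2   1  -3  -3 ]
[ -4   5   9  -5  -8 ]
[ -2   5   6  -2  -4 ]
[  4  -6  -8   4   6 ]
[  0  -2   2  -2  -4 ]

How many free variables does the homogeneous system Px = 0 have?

Row reduce to echelon form.
R2 ← R2 − (2)·R1: [0, 9, 7, 1, -2]
R3 ← R3 − R1: [0, 7, 5, 1, -1]
R4 ← R4 + (2)·R1: [0, -10, -6, -2, 0]
R3 ← R3 − (7/9)·R2: [0, 0, -4/9, 2/9, 5/9]
R4 ← R4 + (10/9)·R2: [0, 0, 16/9, -8/9, -20/9]
R5 ← R5 + (2/9)·R2: [0, 0, 32/9, -16/9, -40/9]
R4 ← R4 + (4)·R3: [0, 0, 0, 0, 0]
R5 ← R5 + (8)·R3: [0, 0, 0, 0, 0]
3 nonzero rows, so rank(P) = 3.
P has 5 columns; by rank–nullity, nullity = 5 − 3 = 2.

2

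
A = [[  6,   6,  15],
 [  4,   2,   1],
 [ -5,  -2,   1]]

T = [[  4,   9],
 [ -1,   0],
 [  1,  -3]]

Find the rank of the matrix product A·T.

First compute AT:
[[ 33,   9],
 [ 15,  33],
 [-17, -48]]
Now row reduce the product.
R2 ← R2 − (5/11)·R1: [0, 318/11]
R3 ← R3 + (17/33)·R1: [0, -477/11]
R3 ← R3 + (3/2)·R2: [0, 0]
2 nonzero rows, so rank(AT) = 2.

2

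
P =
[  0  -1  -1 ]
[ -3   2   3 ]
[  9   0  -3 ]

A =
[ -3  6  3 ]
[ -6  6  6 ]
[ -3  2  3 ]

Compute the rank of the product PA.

2

First compute PA:
[[  9,  -8,  -9],
 [-12,   0,  12],
 [-18,  48,  18]]
Now row reduce the product.
R2 ← R2 + (4/3)·R1: [0, -32/3, 0]
R3 ← R3 + (2)·R1: [0, 32, 0]
R3 ← R3 + (3)·R2: [0, 0, 0]
2 nonzero rows, so rank(PA) = 2.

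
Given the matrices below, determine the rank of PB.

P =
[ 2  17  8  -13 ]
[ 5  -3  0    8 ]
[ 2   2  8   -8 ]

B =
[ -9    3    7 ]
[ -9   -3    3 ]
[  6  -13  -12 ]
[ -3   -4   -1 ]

2

First compute PB:
[[-84, -97, -18],
 [-42,  -8,  18],
 [ 36, -72, -68]]
Now row reduce the product.
R2 ← R2 − (1/2)·R1: [0, 81/2, 27]
R3 ← R3 + (3/7)·R1: [0, -795/7, -530/7]
R3 ← R3 + (530/189)·R2: [0, 0, 0]
2 nonzero rows, so rank(PB) = 2.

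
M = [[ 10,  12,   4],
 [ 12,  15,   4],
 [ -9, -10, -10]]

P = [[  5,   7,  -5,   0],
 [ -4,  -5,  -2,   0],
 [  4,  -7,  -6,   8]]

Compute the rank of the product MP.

3

First compute MP:
[[ 18, -18, -98,  32],
 [ 16, -19, -114,  32],
 [-45,  57, 125, -80]]
Now row reduce the product.
R2 ← R2 − (8/9)·R1: [0, -3, -242/9, 32/9]
R3 ← R3 + (5/2)·R1: [0, 12, -120, 0]
R3 ← R3 + (4)·R2: [0, 0, -2048/9, 128/9]
3 nonzero rows, so rank(MP) = 3.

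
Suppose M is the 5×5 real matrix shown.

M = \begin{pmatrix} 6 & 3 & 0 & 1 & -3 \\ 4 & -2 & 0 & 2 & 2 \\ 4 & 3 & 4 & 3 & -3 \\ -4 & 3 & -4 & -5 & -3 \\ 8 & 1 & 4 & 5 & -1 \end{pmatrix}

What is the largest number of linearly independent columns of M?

3

Row reduce to echelon form.
R2 ← R2 − (2/3)·R1: [0, -4, 0, 4/3, 4]
R3 ← R3 − (2/3)·R1: [0, 1, 4, 7/3, -1]
R4 ← R4 + (2/3)·R1: [0, 5, -4, -13/3, -5]
R5 ← R5 − (4/3)·R1: [0, -3, 4, 11/3, 3]
R3 ← R3 + (1/4)·R2: [0, 0, 4, 8/3, 0]
R4 ← R4 + (5/4)·R2: [0, 0, -4, -8/3, 0]
R5 ← R5 − (3/4)·R2: [0, 0, 4, 8/3, 0]
R4 ← R4 + R3: [0, 0, 0, 0, 0]
R5 ← R5 − R3: [0, 0, 0, 0, 0]
Echelon form has 3 nonzero rows, so rank(M) = 3.
The rank gives the maximum number of linearly independent columns: 3.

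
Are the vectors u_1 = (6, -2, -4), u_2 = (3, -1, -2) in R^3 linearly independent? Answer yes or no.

Form the matrix with these vectors as rows and row reduce.
R2 ← R2 − (1/2)·R1: [0, 0, 0]
1 nonzero row, so the 2 vectors span a space of dimension 1.
Since 1 < 2, the vectors are linearly dependent.

no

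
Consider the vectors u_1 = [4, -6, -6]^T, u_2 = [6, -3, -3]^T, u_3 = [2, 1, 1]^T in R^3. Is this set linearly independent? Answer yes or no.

Form the matrix with these vectors as rows and row reduce.
R2 ← R2 − (3/2)·R1: [0, 6, 6]
R3 ← R3 − (1/2)·R1: [0, 4, 4]
R3 ← R3 − (2/3)·R2: [0, 0, 0]
2 nonzero rows, so the 3 vectors span a space of dimension 2.
Since 2 < 3, the vectors are linearly dependent.

no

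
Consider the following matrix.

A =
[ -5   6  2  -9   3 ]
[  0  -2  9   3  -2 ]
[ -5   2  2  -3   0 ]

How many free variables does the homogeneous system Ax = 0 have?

2

Row reduce to echelon form.
R3 ← R3 − R1: [0, -4, 0, 6, -3]
R3 ← R3 − (2)·R2: [0, 0, -18, 0, 1]
3 nonzero rows, so rank(A) = 3.
A has 5 columns; by rank–nullity, nullity = 5 − 3 = 2.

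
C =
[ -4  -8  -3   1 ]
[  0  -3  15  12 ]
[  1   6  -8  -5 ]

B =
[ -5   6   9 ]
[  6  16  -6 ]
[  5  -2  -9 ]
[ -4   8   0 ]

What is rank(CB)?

First compute CB:
[[-47, -138,  39],
 [  9,  18, -117],
 [ 11,  78,  45]]
Now row reduce the product.
R2 ← R2 + (9/47)·R1: [0, -396/47, -5148/47]
R3 ← R3 + (11/47)·R1: [0, 2148/47, 2544/47]
R3 ← R3 + (179/33)·R2: [0, 0, -540]
3 nonzero rows, so rank(CB) = 3.

3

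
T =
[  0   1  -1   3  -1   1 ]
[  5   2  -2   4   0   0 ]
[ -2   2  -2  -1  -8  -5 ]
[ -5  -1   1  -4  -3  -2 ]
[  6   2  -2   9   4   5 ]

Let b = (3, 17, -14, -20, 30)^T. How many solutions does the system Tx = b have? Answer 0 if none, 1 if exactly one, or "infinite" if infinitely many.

Row reduce the augmented matrix [T | b].
Swap R1 ↔ R2
R3 ← R3 + (2/5)·R1: [0, 14/5, -14/5, 3/5, -8, -5, -36/5]
R4 ← R4 + R1: [0, 1, -1, 0, -3, -2, -3]
R5 ← R5 − (6/5)·R1: [0, -2/5, 2/5, 21/5, 4, 5, 48/5]
R3 ← R3 − (14/5)·R2: [0, 0, 0, -39/5, -26/5, -39/5, -78/5]
R4 ← R4 − R2: [0, 0, 0, -3, -2, -3, -6]
R5 ← R5 + (2/5)·R2: [0, 0, 0, 27/5, 18/5, 27/5, 54/5]
R4 ← R4 − (5/13)·R3: [0, 0, 0, 0, 0, 0, 0]
R5 ← R5 + (9/13)·R3: [0, 0, 0, 0, 0, 0, 0]
The echelon form has 3 nonzero rows, and every pivot lies in the first 6 columns, so rank(T) = rank([T|b]) = 3.
The system is consistent.
rank = 3 < 6 unknowns, so there are infinitely many solutions.

infinite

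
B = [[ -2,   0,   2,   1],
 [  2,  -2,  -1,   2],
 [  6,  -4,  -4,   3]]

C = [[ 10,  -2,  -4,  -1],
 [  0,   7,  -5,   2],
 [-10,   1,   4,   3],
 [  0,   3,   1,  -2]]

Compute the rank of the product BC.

2

First compute BC:
[[-40,   9,  17,   6],
 [ 30, -13,   0, -13],
 [100, -35, -17, -32]]
Now row reduce the product.
R2 ← R2 + (3/4)·R1: [0, -25/4, 51/4, -17/2]
R3 ← R3 + (5/2)·R1: [0, -25/2, 51/2, -17]
R3 ← R3 − (2)·R2: [0, 0, 0, 0]
2 nonzero rows, so rank(BC) = 2.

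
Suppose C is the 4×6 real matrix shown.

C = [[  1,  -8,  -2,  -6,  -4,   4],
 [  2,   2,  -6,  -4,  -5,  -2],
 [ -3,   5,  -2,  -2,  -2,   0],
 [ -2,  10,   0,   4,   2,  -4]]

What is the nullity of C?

Row reduce to echelon form.
R2 ← R2 − (2)·R1: [0, 18, -2, 8, 3, -10]
R3 ← R3 + (3)·R1: [0, -19, -8, -20, -14, 12]
R4 ← R4 + (2)·R1: [0, -6, -4, -8, -6, 4]
R3 ← R3 + (19/18)·R2: [0, 0, -91/9, -104/9, -65/6, 13/9]
R4 ← R4 + (1/3)·R2: [0, 0, -14/3, -16/3, -5, 2/3]
R4 ← R4 − (6/13)·R3: [0, 0, 0, 0, 0, 0]
3 nonzero rows, so rank(C) = 3.
C has 6 columns; by rank–nullity, nullity = 6 − 3 = 3.

3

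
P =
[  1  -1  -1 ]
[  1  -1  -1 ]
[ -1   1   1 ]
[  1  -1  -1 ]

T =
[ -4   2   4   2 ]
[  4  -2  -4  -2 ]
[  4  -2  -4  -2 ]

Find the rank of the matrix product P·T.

First compute PT:
[[-12,   6,  12,   6],
 [-12,   6,  12,   6],
 [ 12,  -6, -12,  -6],
 [-12,   6,  12,   6]]
Now row reduce the product.
R2 ← R2 − R1: [0, 0, 0, 0]
R3 ← R3 + R1: [0, 0, 0, 0]
R4 ← R4 − R1: [0, 0, 0, 0]
1 nonzero row, so rank(PT) = 1.

1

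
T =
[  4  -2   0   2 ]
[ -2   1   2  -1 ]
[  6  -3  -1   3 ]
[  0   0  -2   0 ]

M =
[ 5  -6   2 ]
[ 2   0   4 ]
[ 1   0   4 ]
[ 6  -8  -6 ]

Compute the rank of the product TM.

2

First compute TM:
[[ 28, -40, -12],
 [-12,  20,  14],
 [ 41, -60, -22],
 [ -2,   0,  -8]]
Now row reduce the product.
R2 ← R2 + (3/7)·R1: [0, 20/7, 62/7]
R3 ← R3 − (41/28)·R1: [0, -10/7, -31/7]
R4 ← R4 + (1/14)·R1: [0, -20/7, -62/7]
R3 ← R3 + (1/2)·R2: [0, 0, 0]
R4 ← R4 + R2: [0, 0, 0]
2 nonzero rows, so rank(TM) = 2.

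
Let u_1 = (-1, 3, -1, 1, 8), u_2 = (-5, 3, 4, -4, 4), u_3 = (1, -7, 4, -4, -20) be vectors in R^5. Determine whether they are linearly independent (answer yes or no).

Form the matrix with these vectors as rows and row reduce.
R2 ← R2 − (5)·R1: [0, -12, 9, -9, -36]
R3 ← R3 + R1: [0, -4, 3, -3, -12]
R3 ← R3 − (1/3)·R2: [0, 0, 0, 0, 0]
2 nonzero rows, so the 3 vectors span a space of dimension 2.
Since 2 < 3, the vectors are linearly dependent.

no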